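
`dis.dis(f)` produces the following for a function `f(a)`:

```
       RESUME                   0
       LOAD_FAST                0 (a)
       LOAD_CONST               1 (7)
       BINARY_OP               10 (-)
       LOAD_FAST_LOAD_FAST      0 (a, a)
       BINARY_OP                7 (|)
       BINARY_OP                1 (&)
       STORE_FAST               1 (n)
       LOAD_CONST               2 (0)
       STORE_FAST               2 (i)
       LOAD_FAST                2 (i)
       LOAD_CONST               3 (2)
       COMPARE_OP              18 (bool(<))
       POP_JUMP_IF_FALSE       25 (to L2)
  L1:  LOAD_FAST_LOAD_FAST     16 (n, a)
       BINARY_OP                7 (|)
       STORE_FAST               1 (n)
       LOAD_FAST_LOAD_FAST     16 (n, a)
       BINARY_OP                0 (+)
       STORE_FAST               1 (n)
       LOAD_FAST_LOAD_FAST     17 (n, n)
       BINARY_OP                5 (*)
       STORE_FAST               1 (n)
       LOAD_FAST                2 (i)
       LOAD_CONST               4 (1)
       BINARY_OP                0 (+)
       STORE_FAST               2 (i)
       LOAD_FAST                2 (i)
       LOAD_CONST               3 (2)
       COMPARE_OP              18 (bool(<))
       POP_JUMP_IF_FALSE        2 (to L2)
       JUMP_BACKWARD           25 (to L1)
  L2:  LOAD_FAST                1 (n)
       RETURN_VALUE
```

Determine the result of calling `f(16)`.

LOAD_FAST a → push 16. Stack: [16]
LOAD_CONST → push 7. Stack: [16, 7]
BINARY_OP - → 16 - 7 = 9. Stack: [9]
LOAD_FAST_LOAD_FAST a,a → push 16,16. Stack: [9, 16, 16]
BINARY_OP | → 16 | 16 = 16. Stack: [9, 16]
BINARY_OP & → 9 & 16 = 0. Stack: [0]
STORE_FAST n → n=0. Stack: []
LOAD_CONST → push 0. Stack: [0]
STORE_FAST i → i=0. Stack: []
LOAD_FAST i → push 0. Stack: [0]
LOAD_CONST → push 2. Stack: [0, 2]
COMPARE_OP bool(<) → 0 vs 2 = True. Stack: [True]
POP_JUMP_IF_FALSE → pop True; no jump. Stack: []
LOAD_FAST_LOAD_FAST n,a → push 0,16. Stack: [0, 16]
BINARY_OP | → 0 | 16 = 16. Stack: [16]
STORE_FAST n → n=16. Stack: []
LOAD_FAST_LOAD_FAST n,a → push 16,16. Stack: [16, 16]
BINARY_OP + → 16 + 16 = 32. Stack: [32]
STORE_FAST n → n=32. Stack: []
LOAD_FAST_LOAD_FAST n,n → push 32,32. Stack: [32, 32]
BINARY_OP * → 32 * 32 = 1024. Stack: [1024]
STORE_FAST n → n=1024. Stack: []
LOAD_FAST i → push 0. Stack: [0]
LOAD_CONST → push 1. Stack: [0, 1]
BINARY_OP + → 0 + 1 = 1. Stack: [1]
STORE_FAST i → i=1. Stack: []
LOAD_FAST i → push 1. Stack: [1]
LOAD_CONST → push 2. Stack: [1, 2]
COMPARE_OP bool(<) → 1 vs 2 = True. Stack: [True]
POP_JUMP_IF_FALSE → pop True; no jump. Stack: []
LOAD_FAST_LOAD_FAST n,a → push 1024,16. Stack: [1024, 16]
BINARY_OP | → 1024 | 16 = 1040. Stack: [1040]
STORE_FAST n → n=1040. Stack: []
LOAD_FAST_LOAD_FAST n,a → push 1040,16. Stack: [1040, 16]
BINARY_OP + → 1040 + 16 = 1056. Stack: [1056]
STORE_FAST n → n=1056. Stack: []
LOAD_FAST_LOAD_FAST n,n → push 1056,1056. Stack: [1056, 1056]
BINARY_OP * → 1056 * 1056 = 1115136. Stack: [1115136]
STORE_FAST n → n=1115136. Stack: []
LOAD_FAST i → push 1. Stack: [1]
LOAD_CONST → push 1. Stack: [1, 1]
BINARY_OP + → 1 + 1 = 2. Stack: [2]
STORE_FAST i → i=2. Stack: []
LOAD_FAST i → push 2. Stack: [2]
LOAD_CONST → push 2. Stack: [2, 2]
COMPARE_OP bool(<) → 2 vs 2 = False. Stack: [False]
POP_JUMP_IF_FALSE → pop False; jump. Stack: []
LOAD_FAST n → push 1115136. Stack: [1115136]
RETURN_VALUE → return 1115136.

1115136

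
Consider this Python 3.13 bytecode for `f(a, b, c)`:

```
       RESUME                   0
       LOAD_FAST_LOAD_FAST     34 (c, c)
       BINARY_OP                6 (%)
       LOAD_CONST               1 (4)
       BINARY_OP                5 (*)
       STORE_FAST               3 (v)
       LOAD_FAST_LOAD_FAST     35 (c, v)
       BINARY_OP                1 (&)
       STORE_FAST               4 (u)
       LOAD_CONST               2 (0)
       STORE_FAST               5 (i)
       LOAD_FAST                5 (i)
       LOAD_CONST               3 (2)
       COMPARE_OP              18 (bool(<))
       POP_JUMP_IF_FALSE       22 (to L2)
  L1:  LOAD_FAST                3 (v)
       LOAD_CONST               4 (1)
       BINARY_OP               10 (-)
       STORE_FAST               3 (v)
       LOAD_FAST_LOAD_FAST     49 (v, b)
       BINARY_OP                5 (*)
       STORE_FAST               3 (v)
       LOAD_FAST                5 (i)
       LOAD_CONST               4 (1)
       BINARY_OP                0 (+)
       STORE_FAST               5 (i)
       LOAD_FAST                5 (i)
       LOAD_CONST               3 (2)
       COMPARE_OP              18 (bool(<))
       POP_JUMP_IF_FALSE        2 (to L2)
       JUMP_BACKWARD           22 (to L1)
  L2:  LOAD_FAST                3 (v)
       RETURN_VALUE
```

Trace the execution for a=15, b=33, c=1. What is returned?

-1122

LOAD_FAST_LOAD_FAST c,c → push 1,1. Stack: [1, 1]
BINARY_OP % → 1 % 1 = 0. Stack: [0]
LOAD_CONST → push 4. Stack: [0, 4]
BINARY_OP * → 0 * 4 = 0. Stack: [0]
STORE_FAST v → v=0. Stack: []
LOAD_FAST_LOAD_FAST c,v → push 1,0. Stack: [1, 0]
BINARY_OP & → 1 & 0 = 0. Stack: [0]
STORE_FAST u → u=0. Stack: []
LOAD_CONST → push 0. Stack: [0]
STORE_FAST i → i=0. Stack: []
LOAD_FAST i → push 0. Stack: [0]
LOAD_CONST → push 2. Stack: [0, 2]
COMPARE_OP bool(<) → 0 vs 2 = True. Stack: [True]
POP_JUMP_IF_FALSE → pop True; no jump. Stack: []
LOAD_FAST v → push 0. Stack: [0]
LOAD_CONST → push 1. Stack: [0, 1]
BINARY_OP - → 0 - 1 = -1. Stack: [-1]
STORE_FAST v → v=-1. Stack: []
LOAD_FAST_LOAD_FAST v,b → push -1,33. Stack: [-1, 33]
BINARY_OP * → -1 * 33 = -33. Stack: [-33]
STORE_FAST v → v=-33. Stack: []
LOAD_FAST i → push 0. Stack: [0]
LOAD_CONST → push 1. Stack: [0, 1]
BINARY_OP + → 0 + 1 = 1. Stack: [1]
STORE_FAST i → i=1. Stack: []
LOAD_FAST i → push 1. Stack: [1]
LOAD_CONST → push 2. Stack: [1, 2]
COMPARE_OP bool(<) → 1 vs 2 = True. Stack: [True]
POP_JUMP_IF_FALSE → pop True; no jump. Stack: []
LOAD_FAST v → push -33. Stack: [-33]
LOAD_CONST → push 1. Stack: [-33, 1]
BINARY_OP - → -33 - 1 = -34. Stack: [-34]
STORE_FAST v → v=-34. Stack: []
LOAD_FAST_LOAD_FAST v,b → push -34,33. Stack: [-34, 33]
BINARY_OP * → -34 * 33 = -1122. Stack: [-1122]
STORE_FAST v → v=-1122. Stack: []
LOAD_FAST i → push 1. Stack: [1]
LOAD_CONST → push 1. Stack: [1, 1]
BINARY_OP + → 1 + 1 = 2. Stack: [2]
STORE_FAST i → i=2. Stack: []
LOAD_FAST i → push 2. Stack: [2]
LOAD_CONST → push 2. Stack: [2, 2]
COMPARE_OP bool(<) → 2 vs 2 = False. Stack: [False]
POP_JUMP_IF_FALSE → pop False; jump. Stack: []
LOAD_FAST v → push -1122. Stack: [-1122]
RETURN_VALUE → return -1122.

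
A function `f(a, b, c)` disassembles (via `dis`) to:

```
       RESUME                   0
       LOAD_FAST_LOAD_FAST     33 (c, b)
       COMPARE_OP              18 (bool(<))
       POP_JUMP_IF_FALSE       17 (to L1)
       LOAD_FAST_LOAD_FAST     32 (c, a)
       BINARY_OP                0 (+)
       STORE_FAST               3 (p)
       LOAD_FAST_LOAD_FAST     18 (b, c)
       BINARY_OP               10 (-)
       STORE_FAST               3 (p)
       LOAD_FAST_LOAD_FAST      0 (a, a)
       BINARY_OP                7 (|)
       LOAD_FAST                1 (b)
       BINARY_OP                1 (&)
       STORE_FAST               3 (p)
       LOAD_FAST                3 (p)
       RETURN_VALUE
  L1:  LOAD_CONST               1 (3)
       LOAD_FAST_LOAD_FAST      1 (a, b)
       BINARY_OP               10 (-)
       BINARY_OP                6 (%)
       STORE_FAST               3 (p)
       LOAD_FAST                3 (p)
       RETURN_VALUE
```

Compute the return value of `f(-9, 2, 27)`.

LOAD_FAST_LOAD_FAST c,b → push 27,2. Stack: [27, 2]
COMPARE_OP bool(<) → 27 vs 2 = False. Stack: [False]
POP_JUMP_IF_FALSE → pop False; jump. Stack: []
LOAD_CONST → push 3. Stack: [3]
LOAD_FAST_LOAD_FAST a,b → push -9,2. Stack: [3, -9, 2]
BINARY_OP - → -9 - 2 = -11. Stack: [3, -11]
BINARY_OP % → 3 % -11 = -8. Stack: [-8]
STORE_FAST p → p=-8. Stack: []
LOAD_FAST p → push -8. Stack: [-8]
RETURN_VALUE → return -8.

-8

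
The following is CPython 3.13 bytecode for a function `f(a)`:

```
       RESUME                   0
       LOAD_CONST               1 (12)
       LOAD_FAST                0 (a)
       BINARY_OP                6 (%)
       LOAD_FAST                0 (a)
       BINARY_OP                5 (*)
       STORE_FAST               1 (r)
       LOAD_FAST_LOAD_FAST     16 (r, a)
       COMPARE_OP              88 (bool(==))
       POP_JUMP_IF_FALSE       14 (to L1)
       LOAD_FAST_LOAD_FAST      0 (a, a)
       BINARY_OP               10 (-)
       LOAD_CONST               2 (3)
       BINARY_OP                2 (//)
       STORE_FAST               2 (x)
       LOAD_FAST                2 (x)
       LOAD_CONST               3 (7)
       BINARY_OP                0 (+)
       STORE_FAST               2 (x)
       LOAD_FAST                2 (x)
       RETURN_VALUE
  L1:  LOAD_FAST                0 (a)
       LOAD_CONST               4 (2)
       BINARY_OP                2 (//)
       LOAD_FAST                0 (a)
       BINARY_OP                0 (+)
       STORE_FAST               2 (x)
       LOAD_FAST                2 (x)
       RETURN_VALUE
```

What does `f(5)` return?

LOAD_CONST → push 12. Stack: [12]
LOAD_FAST a → push 5. Stack: [12, 5]
BINARY_OP % → 12 % 5 = 2. Stack: [2]
LOAD_FAST a → push 5. Stack: [2, 5]
BINARY_OP * → 2 * 5 = 10. Stack: [10]
STORE_FAST r → r=10. Stack: []
LOAD_FAST_LOAD_FAST r,a → push 10,5. Stack: [10, 5]
COMPARE_OP bool(==) → 10 vs 5 = False. Stack: [False]
POP_JUMP_IF_FALSE → pop False; jump. Stack: []
LOAD_FAST a → push 5. Stack: [5]
LOAD_CONST → push 2. Stack: [5, 2]
BINARY_OP // → 5 // 2 = 2. Stack: [2]
LOAD_FAST a → push 5. Stack: [2, 5]
BINARY_OP + → 2 + 5 = 7. Stack: [7]
STORE_FAST x → x=7. Stack: []
LOAD_FAST x → push 7. Stack: [7]
RETURN_VALUE → return 7.

7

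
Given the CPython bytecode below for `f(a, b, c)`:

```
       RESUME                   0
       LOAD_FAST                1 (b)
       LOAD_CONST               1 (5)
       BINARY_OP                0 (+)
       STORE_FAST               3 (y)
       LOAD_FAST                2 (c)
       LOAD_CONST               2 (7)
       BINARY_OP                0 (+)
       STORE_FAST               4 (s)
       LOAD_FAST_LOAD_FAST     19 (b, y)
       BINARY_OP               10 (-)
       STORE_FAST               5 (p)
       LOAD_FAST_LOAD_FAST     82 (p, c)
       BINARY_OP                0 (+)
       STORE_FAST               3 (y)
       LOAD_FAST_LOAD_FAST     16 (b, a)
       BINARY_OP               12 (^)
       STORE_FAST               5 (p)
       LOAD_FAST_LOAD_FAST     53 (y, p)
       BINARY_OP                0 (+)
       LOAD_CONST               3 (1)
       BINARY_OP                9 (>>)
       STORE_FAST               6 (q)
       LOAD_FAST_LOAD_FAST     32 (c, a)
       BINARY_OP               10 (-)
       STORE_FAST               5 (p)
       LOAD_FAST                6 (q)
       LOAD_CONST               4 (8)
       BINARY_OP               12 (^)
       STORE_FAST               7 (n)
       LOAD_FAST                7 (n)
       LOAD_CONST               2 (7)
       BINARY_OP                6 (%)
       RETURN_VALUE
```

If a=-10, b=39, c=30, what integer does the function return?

4

LOAD_FAST b → push 39. Stack: [39]
LOAD_CONST → push 5. Stack: [39, 5]
BINARY_OP + → 39 + 5 = 44. Stack: [44]
STORE_FAST y → y=44. Stack: []
LOAD_FAST c → push 30. Stack: [30]
LOAD_CONST → push 7. Stack: [30, 7]
BINARY_OP + → 30 + 7 = 37. Stack: [37]
STORE_FAST s → s=37. Stack: []
LOAD_FAST_LOAD_FAST b,y → push 39,44. Stack: [39, 44]
BINARY_OP - → 39 - 44 = -5. Stack: [-5]
STORE_FAST p → p=-5. Stack: []
LOAD_FAST_LOAD_FAST p,c → push -5,30. Stack: [-5, 30]
BINARY_OP + → -5 + 30 = 25. Stack: [25]
STORE_FAST y → y=25. Stack: []
LOAD_FAST_LOAD_FAST b,a → push 39,-10. Stack: [39, -10]
BINARY_OP ^ → 39 ^ -10 = -47. Stack: [-47]
STORE_FAST p → p=-47. Stack: []
LOAD_FAST_LOAD_FAST y,p → push 25,-47. Stack: [25, -47]
BINARY_OP + → 25 + -47 = -22. Stack: [-22]
LOAD_CONST → push 1. Stack: [-22, 1]
BINARY_OP >> → -22 >> 1 = -11. Stack: [-11]
STORE_FAST q → q=-11. Stack: []
LOAD_FAST_LOAD_FAST c,a → push 30,-10. Stack: [30, -10]
BINARY_OP - → 30 - -10 = 40. Stack: [40]
STORE_FAST p → p=40. Stack: []
LOAD_FAST q → push -11. Stack: [-11]
LOAD_CONST → push 8. Stack: [-11, 8]
BINARY_OP ^ → -11 ^ 8 = -3. Stack: [-3]
STORE_FAST n → n=-3. Stack: []
LOAD_FAST n → push -3. Stack: [-3]
LOAD_CONST → push 7. Stack: [-3, 7]
BINARY_OP % → -3 % 7 = 4. Stack: [4]
RETURN_VALUE → return 4.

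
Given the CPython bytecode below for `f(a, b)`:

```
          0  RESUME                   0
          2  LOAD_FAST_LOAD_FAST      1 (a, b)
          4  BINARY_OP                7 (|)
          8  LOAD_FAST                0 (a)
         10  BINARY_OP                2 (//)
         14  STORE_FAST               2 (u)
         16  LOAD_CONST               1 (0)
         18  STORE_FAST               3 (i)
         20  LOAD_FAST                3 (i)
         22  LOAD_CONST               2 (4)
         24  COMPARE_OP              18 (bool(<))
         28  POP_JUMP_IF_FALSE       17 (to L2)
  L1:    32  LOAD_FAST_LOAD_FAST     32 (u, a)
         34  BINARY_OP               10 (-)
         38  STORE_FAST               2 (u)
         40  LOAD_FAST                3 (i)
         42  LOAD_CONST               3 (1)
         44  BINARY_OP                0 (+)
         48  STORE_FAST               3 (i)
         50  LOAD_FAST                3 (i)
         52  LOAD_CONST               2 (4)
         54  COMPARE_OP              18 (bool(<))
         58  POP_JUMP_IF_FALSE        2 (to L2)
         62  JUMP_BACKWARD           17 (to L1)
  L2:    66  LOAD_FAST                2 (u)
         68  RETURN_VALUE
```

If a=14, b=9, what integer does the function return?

LOAD_FAST_LOAD_FAST a,b → push 14,9. Stack: [14, 9]
BINARY_OP | → 14 | 9 = 15. Stack: [15]
LOAD_FAST a → push 14. Stack: [15, 14]
BINARY_OP // → 15 // 14 = 1. Stack: [1]
STORE_FAST u → u=1. Stack: []
LOAD_CONST → push 0. Stack: [0]
STORE_FAST i → i=0. Stack: []
LOAD_FAST i → push 0. Stack: [0]
LOAD_CONST → push 4. Stack: [0, 4]
COMPARE_OP bool(<) → 0 vs 4 = True. Stack: [True]
POP_JUMP_IF_FALSE → pop True; no jump. Stack: []
LOAD_FAST_LOAD_FAST u,a → push 1,14. Stack: [1, 14]
BINARY_OP - → 1 - 14 = -13. Stack: [-13]
STORE_FAST u → u=-13. Stack: []
LOAD_FAST i → push 0. Stack: [0]
LOAD_CONST → push 1. Stack: [0, 1]
BINARY_OP + → 0 + 1 = 1. Stack: [1]
STORE_FAST i → i=1. Stack: []
LOAD_FAST i → push 1. Stack: [1]
LOAD_CONST → push 4. Stack: [1, 4]
COMPARE_OP bool(<) → 1 vs 4 = True. Stack: [True]
POP_JUMP_IF_FALSE → pop True; no jump. Stack: []
LOAD_FAST_LOAD_FAST u,a → push -13,14. Stack: [-13, 14]
BINARY_OP - → -13 - 14 = -27. Stack: [-27]
STORE_FAST u → u=-27. Stack: []
LOAD_FAST i → push 1. Stack: [1]
LOAD_CONST → push 1. Stack: [1, 1]
BINARY_OP + → 1 + 1 = 2. Stack: [2]
STORE_FAST i → i=2. Stack: []
LOAD_FAST i → push 2. Stack: [2]
LOAD_CONST → push 4. Stack: [2, 4]
COMPARE_OP bool(<) → 2 vs 4 = True. Stack: [True]
POP_JUMP_IF_FALSE → pop True; no jump. Stack: []
LOAD_FAST_LOAD_FAST u,a → push -27,14. Stack: [-27, 14]
BINARY_OP - → -27 - 14 = -41. Stack: [-41]
STORE_FAST u → u=-41. Stack: []
LOAD_FAST i → push 2. Stack: [2]
LOAD_CONST → push 1. Stack: [2, 1]
BINARY_OP + → 2 + 1 = 3. Stack: [3]
STORE_FAST i → i=3. Stack: []
LOAD_FAST i → push 3. Stack: [3]
LOAD_CONST → push 4. Stack: [3, 4]
COMPARE_OP bool(<) → 3 vs 4 = True. Stack: [True]
POP_JUMP_IF_FALSE → pop True; no jump. Stack: []
LOAD_FAST_LOAD_FAST u,a → push -41,14. Stack: [-41, 14]
BINARY_OP - → -41 - 14 = -55. Stack: [-55]
STORE_FAST u → u=-55. Stack: []
LOAD_FAST i → push 3. Stack: [3]
LOAD_CONST → push 1. Stack: [3, 1]
BINARY_OP + → 3 + 1 = 4. Stack: [4]
STORE_FAST i → i=4. Stack: []
LOAD_FAST i → push 4. Stack: [4]
LOAD_CONST → push 4. Stack: [4, 4]
COMPARE_OP bool(<) → 4 vs 4 = False. Stack: [False]
POP_JUMP_IF_FALSE → pop False; jump. Stack: []
LOAD_FAST u → push -55. Stack: [-55]
RETURN_VALUE → return -55.

-55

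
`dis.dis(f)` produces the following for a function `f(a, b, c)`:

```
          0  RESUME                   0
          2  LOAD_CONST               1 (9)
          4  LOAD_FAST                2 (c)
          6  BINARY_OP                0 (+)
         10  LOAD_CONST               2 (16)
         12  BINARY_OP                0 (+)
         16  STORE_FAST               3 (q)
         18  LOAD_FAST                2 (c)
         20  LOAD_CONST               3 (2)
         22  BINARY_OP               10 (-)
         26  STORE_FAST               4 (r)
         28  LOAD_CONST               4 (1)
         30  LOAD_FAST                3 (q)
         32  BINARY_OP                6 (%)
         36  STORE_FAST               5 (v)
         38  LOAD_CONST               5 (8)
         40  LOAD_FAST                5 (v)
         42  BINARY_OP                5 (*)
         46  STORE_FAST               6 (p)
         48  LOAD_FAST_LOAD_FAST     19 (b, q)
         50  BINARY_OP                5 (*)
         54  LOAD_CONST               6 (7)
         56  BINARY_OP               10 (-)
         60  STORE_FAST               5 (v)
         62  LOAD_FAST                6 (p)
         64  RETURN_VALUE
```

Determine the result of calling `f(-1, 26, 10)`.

LOAD_CONST → push 9. Stack: [9]
LOAD_FAST c → push 10. Stack: [9, 10]
BINARY_OP + → 9 + 10 = 19. Stack: [19]
LOAD_CONST → push 16. Stack: [19, 16]
BINARY_OP + → 19 + 16 = 35. Stack: [35]
STORE_FAST q → q=35. Stack: []
LOAD_FAST c → push 10. Stack: [10]
LOAD_CONST → push 2. Stack: [10, 2]
BINARY_OP - → 10 - 2 = 8. Stack: [8]
STORE_FAST r → r=8. Stack: []
LOAD_CONST → push 1. Stack: [1]
LOAD_FAST q → push 35. Stack: [1, 35]
BINARY_OP % → 1 % 35 = 1. Stack: [1]
STORE_FAST v → v=1. Stack: []
LOAD_CONST → push 8. Stack: [8]
LOAD_FAST v → push 1. Stack: [8, 1]
BINARY_OP * → 8 * 1 = 8. Stack: [8]
STORE_FAST p → p=8. Stack: []
LOAD_FAST_LOAD_FAST b,q → push 26,35. Stack: [26, 35]
BINARY_OP * → 26 * 35 = 910. Stack: [910]
LOAD_CONST → push 7. Stack: [910, 7]
BINARY_OP - → 910 - 7 = 903. Stack: [903]
STORE_FAST v → v=903. Stack: []
LOAD_FAST p → push 8. Stack: [8]
RETURN_VALUE → return 8.

8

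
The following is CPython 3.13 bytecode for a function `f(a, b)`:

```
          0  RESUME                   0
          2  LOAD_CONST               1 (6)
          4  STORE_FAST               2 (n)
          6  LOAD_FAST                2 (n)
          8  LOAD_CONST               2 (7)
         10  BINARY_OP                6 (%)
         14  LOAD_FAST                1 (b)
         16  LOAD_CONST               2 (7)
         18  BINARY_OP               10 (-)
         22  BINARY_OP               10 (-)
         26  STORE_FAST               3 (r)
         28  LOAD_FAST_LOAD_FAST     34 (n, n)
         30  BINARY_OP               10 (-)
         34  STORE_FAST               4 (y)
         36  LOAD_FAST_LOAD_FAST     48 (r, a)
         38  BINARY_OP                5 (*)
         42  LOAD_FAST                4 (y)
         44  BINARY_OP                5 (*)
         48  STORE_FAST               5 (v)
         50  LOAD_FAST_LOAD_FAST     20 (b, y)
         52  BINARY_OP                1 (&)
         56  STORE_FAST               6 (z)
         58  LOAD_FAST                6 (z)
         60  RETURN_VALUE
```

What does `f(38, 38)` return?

LOAD_CONST → push 6. Stack: [6]
STORE_FAST n → n=6. Stack: []
LOAD_FAST n → push 6. Stack: [6]
LOAD_CONST → push 7. Stack: [6, 7]
BINARY_OP % → 6 % 7 = 6. Stack: [6]
LOAD_FAST b → push 38. Stack: [6, 38]
LOAD_CONST → push 7. Stack: [6, 38, 7]
BINARY_OP - → 38 - 7 = 31. Stack: [6, 31]
BINARY_OP - → 6 - 31 = -25. Stack: [-25]
STORE_FAST r → r=-25. Stack: []
LOAD_FAST_LOAD_FAST n,n → push 6,6. Stack: [6, 6]
BINARY_OP - → 6 - 6 = 0. Stack: [0]
STORE_FAST y → y=0. Stack: []
LOAD_FAST_LOAD_FAST r,a → push -25,38. Stack: [-25, 38]
BINARY_OP * → -25 * 38 = -950. Stack: [-950]
LOAD_FAST y → push 0. Stack: [-950, 0]
BINARY_OP * → -950 * 0 = 0. Stack: [0]
STORE_FAST v → v=0. Stack: []
LOAD_FAST_LOAD_FAST b,y → push 38,0. Stack: [38, 0]
BINARY_OP & → 38 & 0 = 0. Stack: [0]
STORE_FAST z → z=0. Stack: []
LOAD_FAST z → push 0. Stack: [0]
RETURN_VALUE → return 0.

0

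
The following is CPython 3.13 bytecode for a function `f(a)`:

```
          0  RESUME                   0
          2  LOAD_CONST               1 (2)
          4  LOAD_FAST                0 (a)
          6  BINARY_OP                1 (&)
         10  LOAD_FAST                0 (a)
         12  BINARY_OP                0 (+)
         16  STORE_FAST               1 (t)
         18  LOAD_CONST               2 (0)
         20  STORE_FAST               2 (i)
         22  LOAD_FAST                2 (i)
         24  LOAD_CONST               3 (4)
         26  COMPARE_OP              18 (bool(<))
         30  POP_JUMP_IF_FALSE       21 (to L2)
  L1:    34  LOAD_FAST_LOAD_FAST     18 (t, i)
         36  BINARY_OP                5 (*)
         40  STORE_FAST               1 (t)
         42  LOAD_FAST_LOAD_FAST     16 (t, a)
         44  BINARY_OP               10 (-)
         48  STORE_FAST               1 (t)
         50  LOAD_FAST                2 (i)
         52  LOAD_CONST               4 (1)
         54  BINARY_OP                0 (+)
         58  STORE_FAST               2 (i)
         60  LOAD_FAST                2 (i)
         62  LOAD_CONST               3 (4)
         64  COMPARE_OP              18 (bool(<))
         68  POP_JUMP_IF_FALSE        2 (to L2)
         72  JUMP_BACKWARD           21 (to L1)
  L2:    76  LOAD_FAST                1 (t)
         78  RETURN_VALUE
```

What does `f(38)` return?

-608

LOAD_CONST → push 2
LOAD_FAST a → push 38
BINARY_OP & → 2 & 38 = 2
LOAD_FAST a → push 38
BINARY_OP + → 2 + 38 = 40
STORE_FAST t → t=40
LOAD_CONST → push 0
STORE_FAST i → i=0
LOAD_FAST i → push 0
LOAD_CONST → push 4
COMPARE_OP bool(<) → 0 vs 4 = True
POP_JUMP_IF_FALSE → pop True; no jump
LOAD_FAST_LOAD_FAST t,i → push 40,0
BINARY_OP * → 40 * 0 = 0
STORE_FAST t → t=0
LOAD_FAST_LOAD_FAST t,a → push 0,38
BINARY_OP - → 0 - 38 = -38
STORE_FAST t → t=-38
LOAD_FAST i → push 0
LOAD_CONST → push 1
BINARY_OP + → 0 + 1 = 1
STORE_FAST i → i=1
LOAD_FAST i → push 1
LOAD_CONST → push 4
COMPARE_OP bool(<) → 1 vs 4 = True
POP_JUMP_IF_FALSE → pop True; no jump
LOAD_FAST_LOAD_FAST t,i → push -38,1
BINARY_OP * → -38 * 1 = -38
STORE_FAST t → t=-38
LOAD_FAST_LOAD_FAST t,a → push -38,38
BINARY_OP - → -38 - 38 = -76
STORE_FAST t → t=-76
LOAD_FAST i → push 1
LOAD_CONST → push 1
BINARY_OP + → 1 + 1 = 2
STORE_FAST i → i=2
LOAD_FAST i → push 2
LOAD_CONST → push 4
COMPARE_OP bool(<) → 2 vs 4 = True
POP_JUMP_IF_FALSE → pop True; no jump
LOAD_FAST_LOAD_FAST t,i → push -76,2
BINARY_OP * → -76 * 2 = -152
STORE_FAST t → t=-152
LOAD_FAST_LOAD_FAST t,a → push -152,38
BINARY_OP - → -152 - 38 = -190
STORE_FAST t → t=-190
LOAD_FAST i → push 2
LOAD_CONST → push 1
BINARY_OP + → 2 + 1 = 3
STORE_FAST i → i=3
LOAD_FAST i → push 3
LOAD_CONST → push 4
COMPARE_OP bool(<) → 3 vs 4 = True
POP_JUMP_IF_FALSE → pop True; no jump
LOAD_FAST_LOAD_FAST t,i → push -190,3
BINARY_OP * → -190 * 3 = -570
STORE_FAST t → t=-570
LOAD_FAST_LOAD_FAST t,a → push -570,38
BINARY_OP - → -570 - 38 = -608
STORE_FAST t → t=-608
LOAD_FAST i → push 3
LOAD_CONST → push 1
BINARY_OP + → 3 + 1 = 4
STORE_FAST i → i=4
LOAD_FAST i → push 4
LOAD_CONST → push 4
COMPARE_OP bool(<) → 4 vs 4 = False
POP_JUMP_IF_FALSE → pop False; jump
LOAD_FAST t → push -608
RETURN_VALUE → return -608.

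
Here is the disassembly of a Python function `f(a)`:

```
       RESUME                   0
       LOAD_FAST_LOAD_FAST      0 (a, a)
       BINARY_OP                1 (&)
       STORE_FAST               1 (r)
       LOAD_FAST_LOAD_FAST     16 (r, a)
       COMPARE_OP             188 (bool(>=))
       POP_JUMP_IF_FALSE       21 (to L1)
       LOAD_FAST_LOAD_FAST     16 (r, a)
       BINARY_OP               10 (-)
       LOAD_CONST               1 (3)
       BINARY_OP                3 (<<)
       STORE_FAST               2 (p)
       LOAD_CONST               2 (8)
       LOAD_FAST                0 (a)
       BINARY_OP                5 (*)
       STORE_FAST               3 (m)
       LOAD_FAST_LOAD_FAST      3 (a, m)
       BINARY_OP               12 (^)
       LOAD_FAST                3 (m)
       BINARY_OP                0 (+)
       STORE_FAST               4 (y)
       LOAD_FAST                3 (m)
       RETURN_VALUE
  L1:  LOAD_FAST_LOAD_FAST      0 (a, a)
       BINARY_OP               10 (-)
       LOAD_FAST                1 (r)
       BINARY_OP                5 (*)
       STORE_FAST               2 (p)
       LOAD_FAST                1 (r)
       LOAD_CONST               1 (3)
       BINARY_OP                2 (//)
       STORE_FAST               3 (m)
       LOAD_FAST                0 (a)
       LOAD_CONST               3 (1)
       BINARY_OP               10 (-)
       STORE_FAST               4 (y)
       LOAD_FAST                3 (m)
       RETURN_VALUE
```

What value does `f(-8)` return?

-64

LOAD_FAST_LOAD_FAST a,a → push -8,-8. Stack: [-8, -8]
BINARY_OP & → -8 & -8 = -8. Stack: [-8]
STORE_FAST r → r=-8. Stack: []
LOAD_FAST_LOAD_FAST r,a → push -8,-8. Stack: [-8, -8]
COMPARE_OP bool(>=) → -8 vs -8 = True. Stack: [True]
POP_JUMP_IF_FALSE → pop True; no jump. Stack: []
LOAD_FAST_LOAD_FAST r,a → push -8,-8. Stack: [-8, -8]
BINARY_OP - → -8 - -8 = 0. Stack: [0]
LOAD_CONST → push 3. Stack: [0, 3]
BINARY_OP << → 0 << 3 = 0. Stack: [0]
STORE_FAST p → p=0. Stack: []
LOAD_CONST → push 8. Stack: [8]
LOAD_FAST a → push -8. Stack: [8, -8]
BINARY_OP * → 8 * -8 = -64. Stack: [-64]
STORE_FAST m → m=-64. Stack: []
LOAD_FAST_LOAD_FAST a,m → push -8,-64. Stack: [-8, -64]
BINARY_OP ^ → -8 ^ -64 = 56. Stack: [56]
LOAD_FAST m → push -64. Stack: [56, -64]
BINARY_OP + → 56 + -64 = -8. Stack: [-8]
STORE_FAST y → y=-8. Stack: []
LOAD_FAST m → push -64. Stack: [-64]
RETURN_VALUE → return -64.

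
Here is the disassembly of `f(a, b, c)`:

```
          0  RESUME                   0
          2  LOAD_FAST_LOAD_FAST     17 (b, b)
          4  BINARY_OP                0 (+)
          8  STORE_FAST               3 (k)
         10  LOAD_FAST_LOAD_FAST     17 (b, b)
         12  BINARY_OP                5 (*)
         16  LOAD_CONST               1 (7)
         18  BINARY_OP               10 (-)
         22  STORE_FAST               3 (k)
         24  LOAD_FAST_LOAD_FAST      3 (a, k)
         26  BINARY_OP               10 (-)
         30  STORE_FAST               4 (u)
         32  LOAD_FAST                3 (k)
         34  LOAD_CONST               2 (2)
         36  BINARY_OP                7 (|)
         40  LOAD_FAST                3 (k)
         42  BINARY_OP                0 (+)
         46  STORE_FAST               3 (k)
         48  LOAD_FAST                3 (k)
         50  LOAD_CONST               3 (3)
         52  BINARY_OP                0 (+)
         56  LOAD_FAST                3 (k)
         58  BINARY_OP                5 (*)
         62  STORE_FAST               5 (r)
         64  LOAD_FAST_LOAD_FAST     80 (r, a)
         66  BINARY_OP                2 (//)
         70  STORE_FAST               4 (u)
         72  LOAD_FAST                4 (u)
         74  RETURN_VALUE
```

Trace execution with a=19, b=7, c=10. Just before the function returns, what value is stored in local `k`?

LOAD_FAST_LOAD_FAST b,b → push 7,7. Stack: [7, 7]
BINARY_OP + → 7 + 7 = 14. Stack: [14]
STORE_FAST k → k=14. Stack: []
LOAD_FAST_LOAD_FAST b,b → push 7,7. Stack: [7, 7]
BINARY_OP * → 7 * 7 = 49. Stack: [49]
LOAD_CONST → push 7. Stack: [49, 7]
BINARY_OP - → 49 - 7 = 42. Stack: [42]
STORE_FAST k → k=42. Stack: []
LOAD_FAST_LOAD_FAST a,k → push 19,42. Stack: [19, 42]
BINARY_OP - → 19 - 42 = -23. Stack: [-23]
STORE_FAST u → u=-23. Stack: []
LOAD_FAST k → push 42. Stack: [42]
LOAD_CONST → push 2. Stack: [42, 2]
BINARY_OP | → 42 | 2 = 42. Stack: [42]
LOAD_FAST k → push 42. Stack: [42, 42]
BINARY_OP + → 42 + 42 = 84. Stack: [84]
STORE_FAST k → k=84. Stack: []
LOAD_FAST k → push 84. Stack: [84]
LOAD_CONST → push 3. Stack: [84, 3]
BINARY_OP + → 84 + 3 = 87. Stack: [87]
LOAD_FAST k → push 84. Stack: [87, 84]
BINARY_OP * → 87 * 84 = 7308. Stack: [7308]
STORE_FAST r → r=7308. Stack: []
LOAD_FAST_LOAD_FAST r,a → push 7308,19. Stack: [7308, 19]
BINARY_OP // → 7308 // 19 = 384. Stack: [384]
STORE_FAST u → u=384. Stack: []
LOAD_FAST u → push 384. Stack: [384]
RETURN_VALUE → return 384.

84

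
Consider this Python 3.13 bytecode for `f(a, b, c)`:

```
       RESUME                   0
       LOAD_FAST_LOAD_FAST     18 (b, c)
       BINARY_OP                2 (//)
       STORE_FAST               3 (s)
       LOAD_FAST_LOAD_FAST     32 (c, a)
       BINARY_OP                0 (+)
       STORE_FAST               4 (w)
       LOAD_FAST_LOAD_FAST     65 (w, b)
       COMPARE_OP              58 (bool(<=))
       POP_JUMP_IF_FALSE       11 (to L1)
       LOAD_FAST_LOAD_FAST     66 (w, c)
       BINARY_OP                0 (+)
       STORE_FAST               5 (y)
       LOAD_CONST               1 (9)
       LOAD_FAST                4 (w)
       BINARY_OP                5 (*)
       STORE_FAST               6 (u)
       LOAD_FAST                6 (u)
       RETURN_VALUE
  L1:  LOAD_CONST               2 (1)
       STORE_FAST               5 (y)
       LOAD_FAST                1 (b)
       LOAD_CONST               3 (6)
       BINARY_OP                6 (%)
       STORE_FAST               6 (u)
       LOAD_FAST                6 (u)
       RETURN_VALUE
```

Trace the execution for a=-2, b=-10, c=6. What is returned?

2

LOAD_FAST_LOAD_FAST b,c → push -10,6. Stack: [-10, 6]
BINARY_OP // → -10 // 6 = -2. Stack: [-2]
STORE_FAST s → s=-2. Stack: []
LOAD_FAST_LOAD_FAST c,a → push 6,-2. Stack: [6, -2]
BINARY_OP + → 6 + -2 = 4. Stack: [4]
STORE_FAST w → w=4. Stack: []
LOAD_FAST_LOAD_FAST w,b → push 4,-10. Stack: [4, -10]
COMPARE_OP bool(<=) → 4 vs -10 = False. Stack: [False]
POP_JUMP_IF_FALSE → pop False; jump. Stack: []
LOAD_CONST → push 1. Stack: [1]
STORE_FAST y → y=1. Stack: []
LOAD_FAST b → push -10. Stack: [-10]
LOAD_CONST → push 6. Stack: [-10, 6]
BINARY_OP % → -10 % 6 = 2. Stack: [2]
STORE_FAST u → u=2. Stack: []
LOAD_FAST u → push 2. Stack: [2]
RETURN_VALUE → return 2.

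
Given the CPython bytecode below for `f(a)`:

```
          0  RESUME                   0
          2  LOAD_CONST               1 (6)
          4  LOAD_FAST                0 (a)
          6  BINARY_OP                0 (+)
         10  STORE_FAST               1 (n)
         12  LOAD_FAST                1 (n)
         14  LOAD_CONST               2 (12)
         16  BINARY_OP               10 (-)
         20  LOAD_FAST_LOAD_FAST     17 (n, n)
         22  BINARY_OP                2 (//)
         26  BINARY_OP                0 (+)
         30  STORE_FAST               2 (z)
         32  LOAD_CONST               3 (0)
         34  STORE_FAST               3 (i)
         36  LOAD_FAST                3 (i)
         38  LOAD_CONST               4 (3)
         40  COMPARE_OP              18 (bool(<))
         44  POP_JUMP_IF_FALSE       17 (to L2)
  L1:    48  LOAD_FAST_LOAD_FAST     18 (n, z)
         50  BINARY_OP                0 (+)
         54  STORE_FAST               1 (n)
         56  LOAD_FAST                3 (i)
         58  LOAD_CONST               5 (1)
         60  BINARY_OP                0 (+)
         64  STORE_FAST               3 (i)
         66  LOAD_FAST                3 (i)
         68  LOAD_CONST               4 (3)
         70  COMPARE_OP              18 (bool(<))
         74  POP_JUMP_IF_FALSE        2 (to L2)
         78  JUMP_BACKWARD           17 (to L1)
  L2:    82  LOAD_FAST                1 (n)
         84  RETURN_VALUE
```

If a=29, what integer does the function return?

LOAD_CONST → push 6. Stack: [6]
LOAD_FAST a → push 29. Stack: [6, 29]
BINARY_OP + → 6 + 29 = 35. Stack: [35]
STORE_FAST n → n=35. Stack: []
LOAD_FAST n → push 35. Stack: [35]
LOAD_CONST → push 12. Stack: [35, 12]
BINARY_OP - → 35 - 12 = 23. Stack: [23]
LOAD_FAST_LOAD_FAST n,n → push 35,35. Stack: [23, 35, 35]
BINARY_OP // → 35 // 35 = 1. Stack: [23, 1]
BINARY_OP + → 23 + 1 = 24. Stack: [24]
STORE_FAST z → z=24. Stack: []
LOAD_CONST → push 0. Stack: [0]
STORE_FAST i → i=0. Stack: []
LOAD_FAST i → push 0. Stack: [0]
LOAD_CONST → push 3. Stack: [0, 3]
COMPARE_OP bool(<) → 0 vs 3 = True. Stack: [True]
POP_JUMP_IF_FALSE → pop True; no jump. Stack: []
LOAD_FAST_LOAD_FAST n,z → push 35,24. Stack: [35, 24]
BINARY_OP + → 35 + 24 = 59. Stack: [59]
STORE_FAST n → n=59. Stack: []
LOAD_FAST i → push 0. Stack: [0]
LOAD_CONST → push 1. Stack: [0, 1]
BINARY_OP + → 0 + 1 = 1. Stack: [1]
STORE_FAST i → i=1. Stack: []
LOAD_FAST i → push 1. Stack: [1]
LOAD_CONST → push 3. Stack: [1, 3]
COMPARE_OP bool(<) → 1 vs 3 = True. Stack: [True]
POP_JUMP_IF_FALSE → pop True; no jump. Stack: []
LOAD_FAST_LOAD_FAST n,z → push 59,24. Stack: [59, 24]
BINARY_OP + → 59 + 24 = 83. Stack: [83]
STORE_FAST n → n=83. Stack: []
LOAD_FAST i → push 1. Stack: [1]
LOAD_CONST → push 1. Stack: [1, 1]
BINARY_OP + → 1 + 1 = 2. Stack: [2]
STORE_FAST i → i=2. Stack: []
LOAD_FAST i → push 2. Stack: [2]
LOAD_CONST → push 3. Stack: [2, 3]
COMPARE_OP bool(<) → 2 vs 3 = True. Stack: [True]
POP_JUMP_IF_FALSE → pop True; no jump. Stack: []
LOAD_FAST_LOAD_FAST n,z → push 83,24. Stack: [83, 24]
BINARY_OP + → 83 + 24 = 107. Stack: [107]
STORE_FAST n → n=107. Stack: []
LOAD_FAST i → push 2. Stack: [2]
LOAD_CONST → push 1. Stack: [2, 1]
BINARY_OP + → 2 + 1 = 3. Stack: [3]
STORE_FAST i → i=3. Stack: []
LOAD_FAST i → push 3. Stack: [3]
LOAD_CONST → push 3. Stack: [3, 3]
COMPARE_OP bool(<) → 3 vs 3 = False. Stack: [False]
POP_JUMP_IF_FALSE → pop False; jump. Stack: []
LOAD_FAST n → push 107. Stack: [107]
RETURN_VALUE → return 107.

107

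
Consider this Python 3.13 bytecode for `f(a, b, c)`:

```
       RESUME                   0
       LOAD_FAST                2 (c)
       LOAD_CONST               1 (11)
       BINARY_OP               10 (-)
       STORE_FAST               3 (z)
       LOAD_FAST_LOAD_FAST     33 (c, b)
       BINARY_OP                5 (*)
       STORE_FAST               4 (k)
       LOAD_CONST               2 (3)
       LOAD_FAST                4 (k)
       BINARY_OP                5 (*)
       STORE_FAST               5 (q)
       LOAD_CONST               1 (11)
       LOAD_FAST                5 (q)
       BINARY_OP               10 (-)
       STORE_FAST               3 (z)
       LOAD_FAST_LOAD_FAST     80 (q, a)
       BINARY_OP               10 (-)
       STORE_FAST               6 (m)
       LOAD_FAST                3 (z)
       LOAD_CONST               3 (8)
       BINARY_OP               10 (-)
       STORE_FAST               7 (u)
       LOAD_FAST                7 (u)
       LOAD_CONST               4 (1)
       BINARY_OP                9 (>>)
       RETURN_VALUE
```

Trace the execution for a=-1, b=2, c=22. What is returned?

LOAD_FAST c → push 22. Stack: [22]
LOAD_CONST → push 11. Stack: [22, 11]
BINARY_OP - → 22 - 11 = 11. Stack: [11]
STORE_FAST z → z=11. Stack: []
LOAD_FAST_LOAD_FAST c,b → push 22,2. Stack: [22, 2]
BINARY_OP * → 22 * 2 = 44. Stack: [44]
STORE_FAST k → k=44. Stack: []
LOAD_CONST → push 3. Stack: [3]
LOAD_FAST k → push 44. Stack: [3, 44]
BINARY_OP * → 3 * 44 = 132. Stack: [132]
STORE_FAST q → q=132. Stack: []
LOAD_CONST → push 11. Stack: [11]
LOAD_FAST q → push 132. Stack: [11, 132]
BINARY_OP - → 11 - 132 = -121. Stack: [-121]
STORE_FAST z → z=-121. Stack: []
LOAD_FAST_LOAD_FAST q,a → push 132,-1. Stack: [132, -1]
BINARY_OP - → 132 - -1 = 133. Stack: [133]
STORE_FAST m → m=133. Stack: []
LOAD_FAST z → push -121. Stack: [-121]
LOAD_CONST → push 8. Stack: [-121, 8]
BINARY_OP - → -121 - 8 = -129. Stack: [-129]
STORE_FAST u → u=-129. Stack: []
LOAD_FAST u → push -129. Stack: [-129]
LOAD_CONST → push 1. Stack: [-129, 1]
BINARY_OP >> → -129 >> 1 = -65. Stack: [-65]
RETURN_VALUE → return -65.

-65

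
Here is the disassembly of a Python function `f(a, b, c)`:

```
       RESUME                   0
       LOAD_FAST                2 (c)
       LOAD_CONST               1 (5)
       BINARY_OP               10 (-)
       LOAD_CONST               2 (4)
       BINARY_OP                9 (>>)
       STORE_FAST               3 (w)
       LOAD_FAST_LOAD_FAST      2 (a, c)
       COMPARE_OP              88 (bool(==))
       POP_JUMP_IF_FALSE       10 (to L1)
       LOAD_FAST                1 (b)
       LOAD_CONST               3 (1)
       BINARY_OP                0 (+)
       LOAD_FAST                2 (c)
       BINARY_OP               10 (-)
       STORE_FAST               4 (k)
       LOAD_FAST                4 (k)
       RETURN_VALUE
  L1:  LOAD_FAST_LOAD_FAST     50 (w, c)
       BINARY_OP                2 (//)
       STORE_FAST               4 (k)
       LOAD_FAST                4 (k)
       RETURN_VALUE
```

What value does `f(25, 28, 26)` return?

LOAD_FAST c → push 26. Stack: [26]
LOAD_CONST → push 5. Stack: [26, 5]
BINARY_OP - → 26 - 5 = 21. Stack: [21]
LOAD_CONST → push 4. Stack: [21, 4]
BINARY_OP >> → 21 >> 4 = 1. Stack: [1]
STORE_FAST w → w=1. Stack: []
LOAD_FAST_LOAD_FAST a,c → push 25,26. Stack: [25, 26]
COMPARE_OP bool(==) → 25 vs 26 = False. Stack: [False]
POP_JUMP_IF_FALSE → pop False; jump. Stack: []
LOAD_FAST_LOAD_FAST w,c → push 1,26. Stack: [1, 26]
BINARY_OP // → 1 // 26 = 0. Stack: [0]
STORE_FAST k → k=0. Stack: []
LOAD_FAST k → push 0. Stack: [0]
RETURN_VALUE → return 0.

0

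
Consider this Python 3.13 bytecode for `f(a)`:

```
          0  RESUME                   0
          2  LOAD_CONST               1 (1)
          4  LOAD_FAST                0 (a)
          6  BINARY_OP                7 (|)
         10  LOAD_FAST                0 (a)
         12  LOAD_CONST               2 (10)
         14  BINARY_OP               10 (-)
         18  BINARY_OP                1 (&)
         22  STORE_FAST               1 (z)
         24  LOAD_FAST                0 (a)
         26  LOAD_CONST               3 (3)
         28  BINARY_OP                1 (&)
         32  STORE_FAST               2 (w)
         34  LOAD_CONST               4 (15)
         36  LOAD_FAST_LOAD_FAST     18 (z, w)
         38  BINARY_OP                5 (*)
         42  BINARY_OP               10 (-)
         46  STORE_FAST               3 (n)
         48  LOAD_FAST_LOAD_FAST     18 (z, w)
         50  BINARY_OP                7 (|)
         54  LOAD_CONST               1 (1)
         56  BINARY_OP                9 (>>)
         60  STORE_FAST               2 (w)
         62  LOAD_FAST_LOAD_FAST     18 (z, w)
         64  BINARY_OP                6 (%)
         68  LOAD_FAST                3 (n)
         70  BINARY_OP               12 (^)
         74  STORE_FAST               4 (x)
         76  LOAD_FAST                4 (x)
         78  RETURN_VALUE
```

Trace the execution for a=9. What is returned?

7

LOAD_CONST → push 1. Stack: [1]
LOAD_FAST a → push 9. Stack: [1, 9]
BINARY_OP | → 1 | 9 = 9. Stack: [9]
LOAD_FAST a → push 9. Stack: [9, 9]
LOAD_CONST → push 10. Stack: [9, 9, 10]
BINARY_OP - → 9 - 10 = -1. Stack: [9, -1]
BINARY_OP & → 9 & -1 = 9. Stack: [9]
STORE_FAST z → z=9. Stack: []
LOAD_FAST a → push 9. Stack: [9]
LOAD_CONST → push 3. Stack: [9, 3]
BINARY_OP & → 9 & 3 = 1. Stack: [1]
STORE_FAST w → w=1. Stack: []
LOAD_CONST → push 15. Stack: [15]
LOAD_FAST_LOAD_FAST z,w → push 9,1. Stack: [15, 9, 1]
BINARY_OP * → 9 * 1 = 9. Stack: [15, 9]
BINARY_OP - → 15 - 9 = 6. Stack: [6]
STORE_FAST n → n=6. Stack: []
LOAD_FAST_LOAD_FAST z,w → push 9,1. Stack: [9, 1]
BINARY_OP | → 9 | 1 = 9. Stack: [9]
LOAD_CONST → push 1. Stack: [9, 1]
BINARY_OP >> → 9 >> 1 = 4. Stack: [4]
STORE_FAST w → w=4. Stack: []
LOAD_FAST_LOAD_FAST z,w → push 9,4. Stack: [9, 4]
BINARY_OP % → 9 % 4 = 1. Stack: [1]
LOAD_FAST n → push 6. Stack: [1, 6]
BINARY_OP ^ → 1 ^ 6 = 7. Stack: [7]
STORE_FAST x → x=7. Stack: []
LOAD_FAST x → push 7. Stack: [7]
RETURN_VALUE → return 7.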